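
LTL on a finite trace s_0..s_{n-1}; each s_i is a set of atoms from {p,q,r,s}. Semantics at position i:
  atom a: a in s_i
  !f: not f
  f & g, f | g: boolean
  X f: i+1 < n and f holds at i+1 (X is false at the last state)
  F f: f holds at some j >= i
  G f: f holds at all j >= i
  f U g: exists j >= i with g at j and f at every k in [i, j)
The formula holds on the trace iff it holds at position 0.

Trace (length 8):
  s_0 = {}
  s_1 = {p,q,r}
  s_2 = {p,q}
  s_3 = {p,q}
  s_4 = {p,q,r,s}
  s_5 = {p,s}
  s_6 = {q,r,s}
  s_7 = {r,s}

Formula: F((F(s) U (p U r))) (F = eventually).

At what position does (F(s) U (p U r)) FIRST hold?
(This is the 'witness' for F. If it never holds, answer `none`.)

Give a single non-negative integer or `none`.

s_0={}: (F(s) U (p U r))=True F(s)=True s=False (p U r)=False p=False r=False
s_1={p,q,r}: (F(s) U (p U r))=True F(s)=True s=False (p U r)=True p=True r=True
s_2={p,q}: (F(s) U (p U r))=True F(s)=True s=False (p U r)=True p=True r=False
s_3={p,q}: (F(s) U (p U r))=True F(s)=True s=False (p U r)=True p=True r=False
s_4={p,q,r,s}: (F(s) U (p U r))=True F(s)=True s=True (p U r)=True p=True r=True
s_5={p,s}: (F(s) U (p U r))=True F(s)=True s=True (p U r)=True p=True r=False
s_6={q,r,s}: (F(s) U (p U r))=True F(s)=True s=True (p U r)=True p=False r=True
s_7={r,s}: (F(s) U (p U r))=True F(s)=True s=True (p U r)=True p=False r=True
F((F(s) U (p U r))) holds; first witness at position 0.

Answer: 0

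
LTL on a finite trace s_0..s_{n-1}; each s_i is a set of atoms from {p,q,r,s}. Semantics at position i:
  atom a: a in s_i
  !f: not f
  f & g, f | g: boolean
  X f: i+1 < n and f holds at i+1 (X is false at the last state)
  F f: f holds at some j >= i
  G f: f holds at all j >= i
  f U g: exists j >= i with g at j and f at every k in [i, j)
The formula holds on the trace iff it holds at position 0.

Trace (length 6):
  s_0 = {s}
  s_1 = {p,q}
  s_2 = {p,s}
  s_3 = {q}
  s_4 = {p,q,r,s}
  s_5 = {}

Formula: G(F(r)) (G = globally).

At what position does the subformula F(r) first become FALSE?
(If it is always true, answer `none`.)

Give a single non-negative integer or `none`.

Answer: 5

Derivation:
s_0={s}: F(r)=True r=False
s_1={p,q}: F(r)=True r=False
s_2={p,s}: F(r)=True r=False
s_3={q}: F(r)=True r=False
s_4={p,q,r,s}: F(r)=True r=True
s_5={}: F(r)=False r=False
G(F(r)) holds globally = False
First violation at position 5.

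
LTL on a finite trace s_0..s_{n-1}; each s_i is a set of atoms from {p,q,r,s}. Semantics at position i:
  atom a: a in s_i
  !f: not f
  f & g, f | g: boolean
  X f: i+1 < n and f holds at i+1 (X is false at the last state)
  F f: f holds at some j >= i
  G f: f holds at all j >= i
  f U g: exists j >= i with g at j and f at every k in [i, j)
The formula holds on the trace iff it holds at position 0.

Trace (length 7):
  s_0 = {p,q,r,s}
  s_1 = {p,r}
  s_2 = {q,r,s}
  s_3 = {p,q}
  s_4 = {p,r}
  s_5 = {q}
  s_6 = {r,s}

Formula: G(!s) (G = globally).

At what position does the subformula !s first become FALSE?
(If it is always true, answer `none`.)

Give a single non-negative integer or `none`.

s_0={p,q,r,s}: !s=False s=True
s_1={p,r}: !s=True s=False
s_2={q,r,s}: !s=False s=True
s_3={p,q}: !s=True s=False
s_4={p,r}: !s=True s=False
s_5={q}: !s=True s=False
s_6={r,s}: !s=False s=True
G(!s) holds globally = False
First violation at position 0.

Answer: 0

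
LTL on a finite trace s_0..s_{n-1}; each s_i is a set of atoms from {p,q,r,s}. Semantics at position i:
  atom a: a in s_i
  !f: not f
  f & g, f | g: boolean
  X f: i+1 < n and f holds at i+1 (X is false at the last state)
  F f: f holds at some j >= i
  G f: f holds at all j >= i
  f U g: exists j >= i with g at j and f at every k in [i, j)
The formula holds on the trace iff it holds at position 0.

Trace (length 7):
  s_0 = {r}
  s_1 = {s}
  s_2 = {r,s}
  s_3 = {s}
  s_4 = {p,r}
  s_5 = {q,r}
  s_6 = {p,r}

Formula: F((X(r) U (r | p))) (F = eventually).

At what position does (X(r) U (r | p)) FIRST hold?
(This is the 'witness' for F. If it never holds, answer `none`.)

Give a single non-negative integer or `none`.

Answer: 0

Derivation:
s_0={r}: (X(r) U (r | p))=True X(r)=False r=True (r | p)=True p=False
s_1={s}: (X(r) U (r | p))=True X(r)=True r=False (r | p)=False p=False
s_2={r,s}: (X(r) U (r | p))=True X(r)=False r=True (r | p)=True p=False
s_3={s}: (X(r) U (r | p))=True X(r)=True r=False (r | p)=False p=False
s_4={p,r}: (X(r) U (r | p))=True X(r)=True r=True (r | p)=True p=True
s_5={q,r}: (X(r) U (r | p))=True X(r)=True r=True (r | p)=True p=False
s_6={p,r}: (X(r) U (r | p))=True X(r)=False r=True (r | p)=True p=True
F((X(r) U (r | p))) holds; first witness at position 0.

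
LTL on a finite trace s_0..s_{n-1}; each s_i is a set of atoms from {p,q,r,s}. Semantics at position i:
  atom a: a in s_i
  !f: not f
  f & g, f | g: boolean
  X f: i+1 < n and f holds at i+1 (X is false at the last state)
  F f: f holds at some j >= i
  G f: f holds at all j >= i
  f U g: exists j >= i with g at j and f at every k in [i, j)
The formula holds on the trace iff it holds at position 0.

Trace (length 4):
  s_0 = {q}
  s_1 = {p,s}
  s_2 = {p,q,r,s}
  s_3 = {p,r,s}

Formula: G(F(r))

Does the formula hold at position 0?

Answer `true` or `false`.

s_0={q}: G(F(r))=True F(r)=True r=False
s_1={p,s}: G(F(r))=True F(r)=True r=False
s_2={p,q,r,s}: G(F(r))=True F(r)=True r=True
s_3={p,r,s}: G(F(r))=True F(r)=True r=True

Answer: true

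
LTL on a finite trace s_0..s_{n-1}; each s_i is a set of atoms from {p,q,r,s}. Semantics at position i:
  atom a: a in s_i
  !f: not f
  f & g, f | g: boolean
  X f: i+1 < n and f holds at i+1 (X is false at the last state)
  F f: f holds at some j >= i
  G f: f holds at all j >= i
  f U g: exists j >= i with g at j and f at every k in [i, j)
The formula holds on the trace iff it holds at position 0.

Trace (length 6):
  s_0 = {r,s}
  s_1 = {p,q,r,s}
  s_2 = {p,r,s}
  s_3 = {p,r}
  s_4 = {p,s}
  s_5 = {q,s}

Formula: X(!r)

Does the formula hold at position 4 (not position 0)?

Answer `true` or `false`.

s_0={r,s}: X(!r)=False !r=False r=True
s_1={p,q,r,s}: X(!r)=False !r=False r=True
s_2={p,r,s}: X(!r)=False !r=False r=True
s_3={p,r}: X(!r)=True !r=False r=True
s_4={p,s}: X(!r)=True !r=True r=False
s_5={q,s}: X(!r)=False !r=True r=False
Evaluating at position 4: result = True

Answer: true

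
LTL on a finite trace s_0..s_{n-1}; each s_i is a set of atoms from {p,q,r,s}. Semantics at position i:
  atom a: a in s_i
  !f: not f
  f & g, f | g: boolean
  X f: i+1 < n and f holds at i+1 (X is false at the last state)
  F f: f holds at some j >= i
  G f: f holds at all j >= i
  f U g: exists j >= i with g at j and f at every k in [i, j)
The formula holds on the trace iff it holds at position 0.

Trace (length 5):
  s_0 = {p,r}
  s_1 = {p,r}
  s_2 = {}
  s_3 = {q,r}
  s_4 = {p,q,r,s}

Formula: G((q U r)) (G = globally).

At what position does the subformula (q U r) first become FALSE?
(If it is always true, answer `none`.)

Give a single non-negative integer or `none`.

Answer: 2

Derivation:
s_0={p,r}: (q U r)=True q=False r=True
s_1={p,r}: (q U r)=True q=False r=True
s_2={}: (q U r)=False q=False r=False
s_3={q,r}: (q U r)=True q=True r=True
s_4={p,q,r,s}: (q U r)=True q=True r=True
G((q U r)) holds globally = False
First violation at position 2.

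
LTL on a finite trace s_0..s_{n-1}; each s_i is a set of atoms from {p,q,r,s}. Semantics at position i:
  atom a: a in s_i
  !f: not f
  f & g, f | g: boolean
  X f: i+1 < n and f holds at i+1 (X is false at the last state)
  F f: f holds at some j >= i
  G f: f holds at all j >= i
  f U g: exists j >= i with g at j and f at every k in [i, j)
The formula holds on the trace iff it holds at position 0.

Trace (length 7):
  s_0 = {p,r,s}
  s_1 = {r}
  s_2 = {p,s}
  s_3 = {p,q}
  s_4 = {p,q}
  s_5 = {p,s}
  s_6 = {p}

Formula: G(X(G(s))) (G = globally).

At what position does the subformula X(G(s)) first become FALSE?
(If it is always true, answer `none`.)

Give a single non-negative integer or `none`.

Answer: 0

Derivation:
s_0={p,r,s}: X(G(s))=False G(s)=False s=True
s_1={r}: X(G(s))=False G(s)=False s=False
s_2={p,s}: X(G(s))=False G(s)=False s=True
s_3={p,q}: X(G(s))=False G(s)=False s=False
s_4={p,q}: X(G(s))=False G(s)=False s=False
s_5={p,s}: X(G(s))=False G(s)=False s=True
s_6={p}: X(G(s))=False G(s)=False s=False
G(X(G(s))) holds globally = False
First violation at position 0.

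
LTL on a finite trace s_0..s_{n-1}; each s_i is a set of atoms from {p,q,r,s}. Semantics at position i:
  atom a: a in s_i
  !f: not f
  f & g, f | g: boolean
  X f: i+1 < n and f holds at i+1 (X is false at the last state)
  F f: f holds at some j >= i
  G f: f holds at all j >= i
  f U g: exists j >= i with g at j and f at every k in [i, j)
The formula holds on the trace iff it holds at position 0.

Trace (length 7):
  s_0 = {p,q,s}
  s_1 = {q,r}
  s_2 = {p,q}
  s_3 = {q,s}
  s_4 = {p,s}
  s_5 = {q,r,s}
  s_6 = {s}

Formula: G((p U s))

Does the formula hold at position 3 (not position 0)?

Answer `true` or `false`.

s_0={p,q,s}: G((p U s))=False (p U s)=True p=True s=True
s_1={q,r}: G((p U s))=False (p U s)=False p=False s=False
s_2={p,q}: G((p U s))=True (p U s)=True p=True s=False
s_3={q,s}: G((p U s))=True (p U s)=True p=False s=True
s_4={p,s}: G((p U s))=True (p U s)=True p=True s=True
s_5={q,r,s}: G((p U s))=True (p U s)=True p=False s=True
s_6={s}: G((p U s))=True (p U s)=True p=False s=True
Evaluating at position 3: result = True

Answer: true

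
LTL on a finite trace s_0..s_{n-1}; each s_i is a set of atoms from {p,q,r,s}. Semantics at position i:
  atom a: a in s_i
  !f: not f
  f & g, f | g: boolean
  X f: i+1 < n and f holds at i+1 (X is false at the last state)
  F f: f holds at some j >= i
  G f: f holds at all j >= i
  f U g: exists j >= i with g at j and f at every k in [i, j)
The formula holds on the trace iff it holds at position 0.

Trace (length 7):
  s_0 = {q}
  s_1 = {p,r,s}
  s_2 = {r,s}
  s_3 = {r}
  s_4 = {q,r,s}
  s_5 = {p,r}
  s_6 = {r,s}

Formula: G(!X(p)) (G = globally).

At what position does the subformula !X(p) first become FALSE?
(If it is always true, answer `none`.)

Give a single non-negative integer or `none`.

Answer: 0

Derivation:
s_0={q}: !X(p)=False X(p)=True p=False
s_1={p,r,s}: !X(p)=True X(p)=False p=True
s_2={r,s}: !X(p)=True X(p)=False p=False
s_3={r}: !X(p)=True X(p)=False p=False
s_4={q,r,s}: !X(p)=False X(p)=True p=False
s_5={p,r}: !X(p)=True X(p)=False p=True
s_6={r,s}: !X(p)=True X(p)=False p=False
G(!X(p)) holds globally = False
First violation at position 0.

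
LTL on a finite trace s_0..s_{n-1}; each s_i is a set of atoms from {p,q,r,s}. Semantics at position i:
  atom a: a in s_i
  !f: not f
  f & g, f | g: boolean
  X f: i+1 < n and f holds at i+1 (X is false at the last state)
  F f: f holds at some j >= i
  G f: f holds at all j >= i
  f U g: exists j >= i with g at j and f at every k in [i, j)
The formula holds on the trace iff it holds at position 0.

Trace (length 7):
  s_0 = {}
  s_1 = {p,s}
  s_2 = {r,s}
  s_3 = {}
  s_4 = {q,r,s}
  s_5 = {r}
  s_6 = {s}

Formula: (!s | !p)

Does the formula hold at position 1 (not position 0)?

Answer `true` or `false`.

s_0={}: (!s | !p)=True !s=True s=False !p=True p=False
s_1={p,s}: (!s | !p)=False !s=False s=True !p=False p=True
s_2={r,s}: (!s | !p)=True !s=False s=True !p=True p=False
s_3={}: (!s | !p)=True !s=True s=False !p=True p=False
s_4={q,r,s}: (!s | !p)=True !s=False s=True !p=True p=False
s_5={r}: (!s | !p)=True !s=True s=False !p=True p=False
s_6={s}: (!s | !p)=True !s=False s=True !p=True p=False
Evaluating at position 1: result = False

Answer: false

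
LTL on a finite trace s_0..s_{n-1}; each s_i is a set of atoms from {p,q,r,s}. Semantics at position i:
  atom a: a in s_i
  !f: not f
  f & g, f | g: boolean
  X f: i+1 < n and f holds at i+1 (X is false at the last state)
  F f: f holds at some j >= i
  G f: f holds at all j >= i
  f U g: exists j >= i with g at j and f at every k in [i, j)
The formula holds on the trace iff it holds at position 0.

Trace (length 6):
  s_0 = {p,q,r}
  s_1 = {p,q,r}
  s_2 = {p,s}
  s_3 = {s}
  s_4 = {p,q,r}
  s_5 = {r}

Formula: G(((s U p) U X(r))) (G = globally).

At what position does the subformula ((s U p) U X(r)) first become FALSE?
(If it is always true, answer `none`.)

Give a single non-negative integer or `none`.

s_0={p,q,r}: ((s U p) U X(r))=True (s U p)=True s=False p=True X(r)=True r=True
s_1={p,q,r}: ((s U p) U X(r))=True (s U p)=True s=False p=True X(r)=False r=True
s_2={p,s}: ((s U p) U X(r))=True (s U p)=True s=True p=True X(r)=False r=False
s_3={s}: ((s U p) U X(r))=True (s U p)=True s=True p=False X(r)=True r=False
s_4={p,q,r}: ((s U p) U X(r))=True (s U p)=True s=False p=True X(r)=True r=True
s_5={r}: ((s U p) U X(r))=False (s U p)=False s=False p=False X(r)=False r=True
G(((s U p) U X(r))) holds globally = False
First violation at position 5.

Answer: 5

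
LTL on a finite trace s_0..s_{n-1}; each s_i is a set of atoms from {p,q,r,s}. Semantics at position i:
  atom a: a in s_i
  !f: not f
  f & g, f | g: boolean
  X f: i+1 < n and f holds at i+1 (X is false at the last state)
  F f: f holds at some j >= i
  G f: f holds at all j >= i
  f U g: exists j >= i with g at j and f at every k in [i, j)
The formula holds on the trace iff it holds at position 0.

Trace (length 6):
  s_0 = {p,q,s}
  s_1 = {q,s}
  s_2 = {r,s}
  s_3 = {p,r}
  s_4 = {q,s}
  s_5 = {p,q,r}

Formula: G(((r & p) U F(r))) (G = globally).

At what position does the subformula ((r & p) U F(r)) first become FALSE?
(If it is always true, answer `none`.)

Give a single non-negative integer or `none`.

Answer: none

Derivation:
s_0={p,q,s}: ((r & p) U F(r))=True (r & p)=False r=False p=True F(r)=True
s_1={q,s}: ((r & p) U F(r))=True (r & p)=False r=False p=False F(r)=True
s_2={r,s}: ((r & p) U F(r))=True (r & p)=False r=True p=False F(r)=True
s_3={p,r}: ((r & p) U F(r))=True (r & p)=True r=True p=True F(r)=True
s_4={q,s}: ((r & p) U F(r))=True (r & p)=False r=False p=False F(r)=True
s_5={p,q,r}: ((r & p) U F(r))=True (r & p)=True r=True p=True F(r)=True
G(((r & p) U F(r))) holds globally = True
No violation — formula holds at every position.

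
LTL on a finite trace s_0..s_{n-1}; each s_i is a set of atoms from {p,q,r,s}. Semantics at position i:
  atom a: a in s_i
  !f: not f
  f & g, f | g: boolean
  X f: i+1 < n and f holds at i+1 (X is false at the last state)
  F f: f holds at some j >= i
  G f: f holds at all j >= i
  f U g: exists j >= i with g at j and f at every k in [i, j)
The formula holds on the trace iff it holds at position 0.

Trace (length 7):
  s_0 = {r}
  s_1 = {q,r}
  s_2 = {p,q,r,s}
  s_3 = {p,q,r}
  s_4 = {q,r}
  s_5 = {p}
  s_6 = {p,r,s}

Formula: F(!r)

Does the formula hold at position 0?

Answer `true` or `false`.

s_0={r}: F(!r)=True !r=False r=True
s_1={q,r}: F(!r)=True !r=False r=True
s_2={p,q,r,s}: F(!r)=True !r=False r=True
s_3={p,q,r}: F(!r)=True !r=False r=True
s_4={q,r}: F(!r)=True !r=False r=True
s_5={p}: F(!r)=True !r=True r=False
s_6={p,r,s}: F(!r)=False !r=False r=True

Answer: true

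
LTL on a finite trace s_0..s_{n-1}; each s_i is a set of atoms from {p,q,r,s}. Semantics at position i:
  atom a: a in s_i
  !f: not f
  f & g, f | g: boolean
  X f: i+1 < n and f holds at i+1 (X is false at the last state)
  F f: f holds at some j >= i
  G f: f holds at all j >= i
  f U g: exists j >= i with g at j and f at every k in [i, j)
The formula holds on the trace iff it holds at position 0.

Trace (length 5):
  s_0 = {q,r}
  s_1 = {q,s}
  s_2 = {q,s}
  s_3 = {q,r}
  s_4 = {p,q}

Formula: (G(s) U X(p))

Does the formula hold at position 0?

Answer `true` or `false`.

s_0={q,r}: (G(s) U X(p))=False G(s)=False s=False X(p)=False p=False
s_1={q,s}: (G(s) U X(p))=False G(s)=False s=True X(p)=False p=False
s_2={q,s}: (G(s) U X(p))=False G(s)=False s=True X(p)=False p=False
s_3={q,r}: (G(s) U X(p))=True G(s)=False s=False X(p)=True p=False
s_4={p,q}: (G(s) U X(p))=False G(s)=False s=False X(p)=False p=True

Answer: false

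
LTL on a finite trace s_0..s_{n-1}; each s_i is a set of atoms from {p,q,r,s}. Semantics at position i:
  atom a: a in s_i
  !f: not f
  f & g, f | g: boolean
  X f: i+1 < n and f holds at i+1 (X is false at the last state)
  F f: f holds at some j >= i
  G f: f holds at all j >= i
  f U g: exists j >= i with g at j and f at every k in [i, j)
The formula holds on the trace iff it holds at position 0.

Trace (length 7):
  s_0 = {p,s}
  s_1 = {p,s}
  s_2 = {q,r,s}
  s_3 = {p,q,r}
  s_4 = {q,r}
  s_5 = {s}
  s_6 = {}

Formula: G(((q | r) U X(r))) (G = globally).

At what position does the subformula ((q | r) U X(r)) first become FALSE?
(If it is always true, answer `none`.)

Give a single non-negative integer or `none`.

s_0={p,s}: ((q | r) U X(r))=False (q | r)=False q=False r=False X(r)=False
s_1={p,s}: ((q | r) U X(r))=True (q | r)=False q=False r=False X(r)=True
s_2={q,r,s}: ((q | r) U X(r))=True (q | r)=True q=True r=True X(r)=True
s_3={p,q,r}: ((q | r) U X(r))=True (q | r)=True q=True r=True X(r)=True
s_4={q,r}: ((q | r) U X(r))=False (q | r)=True q=True r=True X(r)=False
s_5={s}: ((q | r) U X(r))=False (q | r)=False q=False r=False X(r)=False
s_6={}: ((q | r) U X(r))=False (q | r)=False q=False r=False X(r)=False
G(((q | r) U X(r))) holds globally = False
First violation at position 0.

Answer: 0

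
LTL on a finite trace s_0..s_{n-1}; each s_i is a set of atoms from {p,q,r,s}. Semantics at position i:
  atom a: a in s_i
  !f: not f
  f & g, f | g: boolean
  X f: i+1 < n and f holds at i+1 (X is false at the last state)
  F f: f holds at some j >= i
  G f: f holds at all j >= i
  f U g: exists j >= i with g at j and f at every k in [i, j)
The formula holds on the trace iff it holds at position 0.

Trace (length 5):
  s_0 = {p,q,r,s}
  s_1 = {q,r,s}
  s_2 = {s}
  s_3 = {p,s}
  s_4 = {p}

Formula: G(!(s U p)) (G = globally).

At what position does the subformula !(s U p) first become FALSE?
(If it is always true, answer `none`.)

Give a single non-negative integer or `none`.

Answer: 0

Derivation:
s_0={p,q,r,s}: !(s U p)=False (s U p)=True s=True p=True
s_1={q,r,s}: !(s U p)=False (s U p)=True s=True p=False
s_2={s}: !(s U p)=False (s U p)=True s=True p=False
s_3={p,s}: !(s U p)=False (s U p)=True s=True p=True
s_4={p}: !(s U p)=False (s U p)=True s=False p=True
G(!(s U p)) holds globally = False
First violation at position 0.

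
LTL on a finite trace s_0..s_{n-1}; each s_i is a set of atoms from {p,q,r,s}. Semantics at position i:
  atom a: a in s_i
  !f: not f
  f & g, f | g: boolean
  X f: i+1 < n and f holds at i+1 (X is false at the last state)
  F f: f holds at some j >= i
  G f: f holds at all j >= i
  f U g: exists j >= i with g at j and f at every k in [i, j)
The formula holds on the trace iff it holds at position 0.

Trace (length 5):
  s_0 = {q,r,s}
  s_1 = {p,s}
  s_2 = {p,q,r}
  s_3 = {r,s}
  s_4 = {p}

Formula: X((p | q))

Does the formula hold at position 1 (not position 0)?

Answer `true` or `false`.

s_0={q,r,s}: X((p | q))=True (p | q)=True p=False q=True
s_1={p,s}: X((p | q))=True (p | q)=True p=True q=False
s_2={p,q,r}: X((p | q))=False (p | q)=True p=True q=True
s_3={r,s}: X((p | q))=True (p | q)=False p=False q=False
s_4={p}: X((p | q))=False (p | q)=True p=True q=False
Evaluating at position 1: result = True

Answer: true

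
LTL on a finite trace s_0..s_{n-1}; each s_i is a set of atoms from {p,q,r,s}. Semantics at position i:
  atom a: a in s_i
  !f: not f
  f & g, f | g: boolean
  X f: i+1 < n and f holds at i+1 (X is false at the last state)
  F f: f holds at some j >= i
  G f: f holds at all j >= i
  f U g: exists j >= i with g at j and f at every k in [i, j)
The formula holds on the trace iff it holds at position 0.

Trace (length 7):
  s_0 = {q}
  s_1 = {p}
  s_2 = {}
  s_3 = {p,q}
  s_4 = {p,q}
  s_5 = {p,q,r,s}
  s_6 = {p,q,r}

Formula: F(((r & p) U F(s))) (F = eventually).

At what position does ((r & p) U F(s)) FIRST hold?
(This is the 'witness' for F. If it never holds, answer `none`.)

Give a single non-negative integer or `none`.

Answer: 0

Derivation:
s_0={q}: ((r & p) U F(s))=True (r & p)=False r=False p=False F(s)=True s=False
s_1={p}: ((r & p) U F(s))=True (r & p)=False r=False p=True F(s)=True s=False
s_2={}: ((r & p) U F(s))=True (r & p)=False r=False p=False F(s)=True s=False
s_3={p,q}: ((r & p) U F(s))=True (r & p)=False r=False p=True F(s)=True s=False
s_4={p,q}: ((r & p) U F(s))=True (r & p)=False r=False p=True F(s)=True s=False
s_5={p,q,r,s}: ((r & p) U F(s))=True (r & p)=True r=True p=True F(s)=True s=True
s_6={p,q,r}: ((r & p) U F(s))=False (r & p)=True r=True p=True F(s)=False s=False
F(((r & p) U F(s))) holds; first witness at position 0.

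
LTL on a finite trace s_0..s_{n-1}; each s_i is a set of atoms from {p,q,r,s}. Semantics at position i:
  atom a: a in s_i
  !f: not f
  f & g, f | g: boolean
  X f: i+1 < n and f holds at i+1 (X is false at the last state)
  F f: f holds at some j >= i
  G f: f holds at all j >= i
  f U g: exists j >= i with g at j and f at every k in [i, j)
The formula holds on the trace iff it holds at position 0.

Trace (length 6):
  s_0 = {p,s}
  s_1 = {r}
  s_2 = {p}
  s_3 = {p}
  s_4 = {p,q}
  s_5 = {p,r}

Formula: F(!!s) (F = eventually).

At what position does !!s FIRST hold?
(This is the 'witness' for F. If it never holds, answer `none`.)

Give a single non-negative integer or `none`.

s_0={p,s}: !!s=True !s=False s=True
s_1={r}: !!s=False !s=True s=False
s_2={p}: !!s=False !s=True s=False
s_3={p}: !!s=False !s=True s=False
s_4={p,q}: !!s=False !s=True s=False
s_5={p,r}: !!s=False !s=True s=False
F(!!s) holds; first witness at position 0.

Answer: 0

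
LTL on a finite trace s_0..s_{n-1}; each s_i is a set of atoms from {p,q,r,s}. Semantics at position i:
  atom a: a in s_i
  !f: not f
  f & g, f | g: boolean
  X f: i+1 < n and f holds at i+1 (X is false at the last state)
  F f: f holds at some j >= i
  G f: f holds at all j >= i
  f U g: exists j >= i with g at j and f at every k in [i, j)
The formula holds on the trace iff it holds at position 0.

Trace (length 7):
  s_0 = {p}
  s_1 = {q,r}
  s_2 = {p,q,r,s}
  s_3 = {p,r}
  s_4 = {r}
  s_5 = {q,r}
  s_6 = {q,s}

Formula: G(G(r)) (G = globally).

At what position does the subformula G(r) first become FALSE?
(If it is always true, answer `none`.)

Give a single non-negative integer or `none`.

s_0={p}: G(r)=False r=False
s_1={q,r}: G(r)=False r=True
s_2={p,q,r,s}: G(r)=False r=True
s_3={p,r}: G(r)=False r=True
s_4={r}: G(r)=False r=True
s_5={q,r}: G(r)=False r=True
s_6={q,s}: G(r)=False r=False
G(G(r)) holds globally = False
First violation at position 0.

Answer: 0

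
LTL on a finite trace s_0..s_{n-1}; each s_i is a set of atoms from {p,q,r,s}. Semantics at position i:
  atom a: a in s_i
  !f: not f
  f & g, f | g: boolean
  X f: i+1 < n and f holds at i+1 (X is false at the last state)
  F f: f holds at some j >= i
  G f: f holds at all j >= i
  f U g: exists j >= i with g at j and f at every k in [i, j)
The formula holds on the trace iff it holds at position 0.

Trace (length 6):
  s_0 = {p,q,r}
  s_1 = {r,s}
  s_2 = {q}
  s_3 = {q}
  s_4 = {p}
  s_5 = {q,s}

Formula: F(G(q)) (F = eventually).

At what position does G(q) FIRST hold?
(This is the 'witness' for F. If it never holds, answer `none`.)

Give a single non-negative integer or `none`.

s_0={p,q,r}: G(q)=False q=True
s_1={r,s}: G(q)=False q=False
s_2={q}: G(q)=False q=True
s_3={q}: G(q)=False q=True
s_4={p}: G(q)=False q=False
s_5={q,s}: G(q)=True q=True
F(G(q)) holds; first witness at position 5.

Answer: 5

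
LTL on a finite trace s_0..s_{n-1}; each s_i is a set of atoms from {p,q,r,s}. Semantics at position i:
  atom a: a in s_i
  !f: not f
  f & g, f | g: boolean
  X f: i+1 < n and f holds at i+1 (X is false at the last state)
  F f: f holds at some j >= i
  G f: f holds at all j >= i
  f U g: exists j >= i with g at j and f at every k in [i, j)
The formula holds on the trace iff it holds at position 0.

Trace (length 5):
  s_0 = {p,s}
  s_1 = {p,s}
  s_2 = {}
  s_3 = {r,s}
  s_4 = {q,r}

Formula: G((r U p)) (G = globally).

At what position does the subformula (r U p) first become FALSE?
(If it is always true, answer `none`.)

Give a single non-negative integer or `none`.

Answer: 2

Derivation:
s_0={p,s}: (r U p)=True r=False p=True
s_1={p,s}: (r U p)=True r=False p=True
s_2={}: (r U p)=False r=False p=False
s_3={r,s}: (r U p)=False r=True p=False
s_4={q,r}: (r U p)=False r=True p=False
G((r U p)) holds globally = False
First violation at position 2.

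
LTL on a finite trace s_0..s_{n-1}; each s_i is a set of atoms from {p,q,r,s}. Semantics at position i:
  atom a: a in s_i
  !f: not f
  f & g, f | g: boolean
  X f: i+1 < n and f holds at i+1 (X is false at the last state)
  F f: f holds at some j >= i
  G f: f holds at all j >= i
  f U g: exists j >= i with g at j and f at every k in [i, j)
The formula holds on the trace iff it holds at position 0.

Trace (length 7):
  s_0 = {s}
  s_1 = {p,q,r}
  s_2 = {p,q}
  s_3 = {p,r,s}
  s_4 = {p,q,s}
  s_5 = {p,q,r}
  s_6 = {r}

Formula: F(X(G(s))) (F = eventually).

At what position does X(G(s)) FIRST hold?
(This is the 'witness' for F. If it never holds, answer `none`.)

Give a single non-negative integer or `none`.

Answer: none

Derivation:
s_0={s}: X(G(s))=False G(s)=False s=True
s_1={p,q,r}: X(G(s))=False G(s)=False s=False
s_2={p,q}: X(G(s))=False G(s)=False s=False
s_3={p,r,s}: X(G(s))=False G(s)=False s=True
s_4={p,q,s}: X(G(s))=False G(s)=False s=True
s_5={p,q,r}: X(G(s))=False G(s)=False s=False
s_6={r}: X(G(s))=False G(s)=False s=False
F(X(G(s))) does not hold (no witness exists).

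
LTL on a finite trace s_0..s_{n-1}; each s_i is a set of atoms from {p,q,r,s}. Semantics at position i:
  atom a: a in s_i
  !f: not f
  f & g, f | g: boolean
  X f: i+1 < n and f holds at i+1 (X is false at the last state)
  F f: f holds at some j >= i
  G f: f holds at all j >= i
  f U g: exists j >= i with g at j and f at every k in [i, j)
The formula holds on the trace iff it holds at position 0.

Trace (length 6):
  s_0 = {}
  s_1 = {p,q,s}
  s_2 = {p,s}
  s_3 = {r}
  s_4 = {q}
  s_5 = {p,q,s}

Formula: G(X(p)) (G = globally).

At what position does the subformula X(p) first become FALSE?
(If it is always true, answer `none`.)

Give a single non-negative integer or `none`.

Answer: 2

Derivation:
s_0={}: X(p)=True p=False
s_1={p,q,s}: X(p)=True p=True
s_2={p,s}: X(p)=False p=True
s_3={r}: X(p)=False p=False
s_4={q}: X(p)=True p=False
s_5={p,q,s}: X(p)=False p=True
G(X(p)) holds globally = False
First violation at position 2.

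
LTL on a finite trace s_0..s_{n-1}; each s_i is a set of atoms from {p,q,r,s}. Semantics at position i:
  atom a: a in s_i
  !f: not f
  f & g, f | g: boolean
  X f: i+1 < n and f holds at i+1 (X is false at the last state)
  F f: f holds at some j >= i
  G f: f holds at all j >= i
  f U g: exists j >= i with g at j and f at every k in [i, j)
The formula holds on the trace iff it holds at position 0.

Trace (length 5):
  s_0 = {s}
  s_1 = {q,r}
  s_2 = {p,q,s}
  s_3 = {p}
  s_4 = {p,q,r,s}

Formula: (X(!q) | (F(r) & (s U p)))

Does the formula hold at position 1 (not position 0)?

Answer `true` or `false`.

s_0={s}: (X(!q) | (F(r) & (s U p)))=False X(!q)=False !q=True q=False (F(r) & (s U p))=False F(r)=True r=False (s U p)=False s=True p=False
s_1={q,r}: (X(!q) | (F(r) & (s U p)))=False X(!q)=False !q=False q=True (F(r) & (s U p))=False F(r)=True r=True (s U p)=False s=False p=False
s_2={p,q,s}: (X(!q) | (F(r) & (s U p)))=True X(!q)=True !q=False q=True (F(r) & (s U p))=True F(r)=True r=False (s U p)=True s=True p=True
s_3={p}: (X(!q) | (F(r) & (s U p)))=True X(!q)=False !q=True q=False (F(r) & (s U p))=True F(r)=True r=False (s U p)=True s=False p=True
s_4={p,q,r,s}: (X(!q) | (F(r) & (s U p)))=True X(!q)=False !q=False q=True (F(r) & (s U p))=True F(r)=True r=True (s U p)=True s=True p=True
Evaluating at position 1: result = False

Answer: false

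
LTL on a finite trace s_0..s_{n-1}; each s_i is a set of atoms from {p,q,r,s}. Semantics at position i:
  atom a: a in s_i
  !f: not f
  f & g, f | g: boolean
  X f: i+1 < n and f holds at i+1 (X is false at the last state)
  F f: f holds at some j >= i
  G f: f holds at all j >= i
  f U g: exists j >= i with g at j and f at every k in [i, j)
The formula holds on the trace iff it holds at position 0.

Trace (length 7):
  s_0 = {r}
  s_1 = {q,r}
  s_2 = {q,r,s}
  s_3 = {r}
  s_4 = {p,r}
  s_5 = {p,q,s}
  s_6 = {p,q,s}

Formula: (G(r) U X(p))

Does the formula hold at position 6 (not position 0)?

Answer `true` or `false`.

s_0={r}: (G(r) U X(p))=False G(r)=False r=True X(p)=False p=False
s_1={q,r}: (G(r) U X(p))=False G(r)=False r=True X(p)=False p=False
s_2={q,r,s}: (G(r) U X(p))=False G(r)=False r=True X(p)=False p=False
s_3={r}: (G(r) U X(p))=True G(r)=False r=True X(p)=True p=False
s_4={p,r}: (G(r) U X(p))=True G(r)=False r=True X(p)=True p=True
s_5={p,q,s}: (G(r) U X(p))=True G(r)=False r=False X(p)=True p=True
s_6={p,q,s}: (G(r) U X(p))=False G(r)=False r=False X(p)=False p=True
Evaluating at position 6: result = False

Answer: false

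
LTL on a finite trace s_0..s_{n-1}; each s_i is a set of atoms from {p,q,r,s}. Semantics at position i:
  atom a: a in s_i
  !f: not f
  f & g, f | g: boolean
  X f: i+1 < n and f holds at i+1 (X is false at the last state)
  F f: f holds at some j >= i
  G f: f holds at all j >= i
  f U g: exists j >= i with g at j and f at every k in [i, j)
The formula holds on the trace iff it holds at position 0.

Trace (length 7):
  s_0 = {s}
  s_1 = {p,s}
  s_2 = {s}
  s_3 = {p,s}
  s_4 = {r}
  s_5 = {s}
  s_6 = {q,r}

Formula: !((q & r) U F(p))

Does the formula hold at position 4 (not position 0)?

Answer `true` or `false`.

s_0={s}: !((q & r) U F(p))=False ((q & r) U F(p))=True (q & r)=False q=False r=False F(p)=True p=False
s_1={p,s}: !((q & r) U F(p))=False ((q & r) U F(p))=True (q & r)=False q=False r=False F(p)=True p=True
s_2={s}: !((q & r) U F(p))=False ((q & r) U F(p))=True (q & r)=False q=False r=False F(p)=True p=False
s_3={p,s}: !((q & r) U F(p))=False ((q & r) U F(p))=True (q & r)=False q=False r=False F(p)=True p=True
s_4={r}: !((q & r) U F(p))=True ((q & r) U F(p))=False (q & r)=False q=False r=True F(p)=False p=False
s_5={s}: !((q & r) U F(p))=True ((q & r) U F(p))=False (q & r)=False q=False r=False F(p)=False p=False
s_6={q,r}: !((q & r) U F(p))=True ((q & r) U F(p))=False (q & r)=True q=True r=True F(p)=False p=False
Evaluating at position 4: result = True

Answer: true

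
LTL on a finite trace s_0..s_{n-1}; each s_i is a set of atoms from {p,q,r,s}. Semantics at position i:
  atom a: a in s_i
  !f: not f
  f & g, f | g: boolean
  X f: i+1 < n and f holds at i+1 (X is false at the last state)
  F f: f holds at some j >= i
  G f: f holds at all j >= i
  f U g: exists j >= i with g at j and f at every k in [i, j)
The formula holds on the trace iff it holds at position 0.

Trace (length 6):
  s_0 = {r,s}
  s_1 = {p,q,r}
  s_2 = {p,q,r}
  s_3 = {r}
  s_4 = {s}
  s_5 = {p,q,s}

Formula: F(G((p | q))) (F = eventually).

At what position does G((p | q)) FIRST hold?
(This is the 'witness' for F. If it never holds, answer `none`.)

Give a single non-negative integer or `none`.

s_0={r,s}: G((p | q))=False (p | q)=False p=False q=False
s_1={p,q,r}: G((p | q))=False (p | q)=True p=True q=True
s_2={p,q,r}: G((p | q))=False (p | q)=True p=True q=True
s_3={r}: G((p | q))=False (p | q)=False p=False q=False
s_4={s}: G((p | q))=False (p | q)=False p=False q=False
s_5={p,q,s}: G((p | q))=True (p | q)=True p=True q=True
F(G((p | q))) holds; first witness at position 5.

Answer: 5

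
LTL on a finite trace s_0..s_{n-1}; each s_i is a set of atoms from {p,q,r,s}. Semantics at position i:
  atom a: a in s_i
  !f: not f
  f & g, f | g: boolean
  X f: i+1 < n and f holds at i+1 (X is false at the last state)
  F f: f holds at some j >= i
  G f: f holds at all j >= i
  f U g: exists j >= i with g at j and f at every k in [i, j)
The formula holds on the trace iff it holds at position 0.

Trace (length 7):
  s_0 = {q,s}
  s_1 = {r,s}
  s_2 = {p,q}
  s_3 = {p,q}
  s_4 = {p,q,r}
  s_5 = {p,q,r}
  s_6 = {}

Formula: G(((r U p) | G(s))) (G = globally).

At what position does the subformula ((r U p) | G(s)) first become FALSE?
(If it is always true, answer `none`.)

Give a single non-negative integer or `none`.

Answer: 0

Derivation:
s_0={q,s}: ((r U p) | G(s))=False (r U p)=False r=False p=False G(s)=False s=True
s_1={r,s}: ((r U p) | G(s))=True (r U p)=True r=True p=False G(s)=False s=True
s_2={p,q}: ((r U p) | G(s))=True (r U p)=True r=False p=True G(s)=False s=False
s_3={p,q}: ((r U p) | G(s))=True (r U p)=True r=False p=True G(s)=False s=False
s_4={p,q,r}: ((r U p) | G(s))=True (r U p)=True r=True p=True G(s)=False s=False
s_5={p,q,r}: ((r U p) | G(s))=True (r U p)=True r=True p=True G(s)=False s=False
s_6={}: ((r U p) | G(s))=False (r U p)=False r=False p=False G(s)=False s=False
G(((r U p) | G(s))) holds globally = False
First violation at position 0.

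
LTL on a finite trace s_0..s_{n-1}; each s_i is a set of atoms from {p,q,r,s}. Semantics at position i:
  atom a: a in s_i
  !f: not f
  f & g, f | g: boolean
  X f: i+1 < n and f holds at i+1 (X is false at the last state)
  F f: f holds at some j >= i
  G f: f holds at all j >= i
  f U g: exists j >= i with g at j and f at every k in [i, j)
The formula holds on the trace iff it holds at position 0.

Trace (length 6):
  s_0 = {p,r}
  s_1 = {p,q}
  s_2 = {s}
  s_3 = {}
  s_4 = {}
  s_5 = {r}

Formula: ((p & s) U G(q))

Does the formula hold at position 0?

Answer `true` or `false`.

s_0={p,r}: ((p & s) U G(q))=False (p & s)=False p=True s=False G(q)=False q=False
s_1={p,q}: ((p & s) U G(q))=False (p & s)=False p=True s=False G(q)=False q=True
s_2={s}: ((p & s) U G(q))=False (p & s)=False p=False s=True G(q)=False q=False
s_3={}: ((p & s) U G(q))=False (p & s)=False p=False s=False G(q)=False q=False
s_4={}: ((p & s) U G(q))=False (p & s)=False p=False s=False G(q)=False q=False
s_5={r}: ((p & s) U G(q))=False (p & s)=False p=False s=False G(q)=False q=False

Answer: false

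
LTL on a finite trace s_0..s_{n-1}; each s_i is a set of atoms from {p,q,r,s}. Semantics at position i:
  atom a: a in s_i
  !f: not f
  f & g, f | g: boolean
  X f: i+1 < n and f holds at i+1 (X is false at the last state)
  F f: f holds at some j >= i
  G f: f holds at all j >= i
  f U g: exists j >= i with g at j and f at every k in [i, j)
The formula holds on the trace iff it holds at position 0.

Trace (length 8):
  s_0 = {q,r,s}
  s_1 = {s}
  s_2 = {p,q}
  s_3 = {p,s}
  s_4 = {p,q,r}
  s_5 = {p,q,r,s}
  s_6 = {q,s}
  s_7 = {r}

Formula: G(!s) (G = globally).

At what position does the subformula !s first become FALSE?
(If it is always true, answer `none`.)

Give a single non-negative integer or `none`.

s_0={q,r,s}: !s=False s=True
s_1={s}: !s=False s=True
s_2={p,q}: !s=True s=False
s_3={p,s}: !s=False s=True
s_4={p,q,r}: !s=True s=False
s_5={p,q,r,s}: !s=False s=True
s_6={q,s}: !s=False s=True
s_7={r}: !s=True s=False
G(!s) holds globally = False
First violation at position 0.

Answer: 0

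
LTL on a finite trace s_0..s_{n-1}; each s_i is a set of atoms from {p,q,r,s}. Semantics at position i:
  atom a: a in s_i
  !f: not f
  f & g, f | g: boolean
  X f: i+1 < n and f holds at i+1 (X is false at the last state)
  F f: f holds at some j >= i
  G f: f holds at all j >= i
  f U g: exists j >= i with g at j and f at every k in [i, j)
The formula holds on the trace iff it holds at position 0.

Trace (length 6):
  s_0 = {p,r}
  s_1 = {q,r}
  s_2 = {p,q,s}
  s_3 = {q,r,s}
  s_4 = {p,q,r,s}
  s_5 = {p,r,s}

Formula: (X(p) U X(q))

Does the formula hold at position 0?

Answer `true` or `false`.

s_0={p,r}: (X(p) U X(q))=True X(p)=False p=True X(q)=True q=False
s_1={q,r}: (X(p) U X(q))=True X(p)=True p=False X(q)=True q=True
s_2={p,q,s}: (X(p) U X(q))=True X(p)=False p=True X(q)=True q=True
s_3={q,r,s}: (X(p) U X(q))=True X(p)=True p=False X(q)=True q=True
s_4={p,q,r,s}: (X(p) U X(q))=False X(p)=True p=True X(q)=False q=True
s_5={p,r,s}: (X(p) U X(q))=False X(p)=False p=True X(q)=False q=False

Answer: true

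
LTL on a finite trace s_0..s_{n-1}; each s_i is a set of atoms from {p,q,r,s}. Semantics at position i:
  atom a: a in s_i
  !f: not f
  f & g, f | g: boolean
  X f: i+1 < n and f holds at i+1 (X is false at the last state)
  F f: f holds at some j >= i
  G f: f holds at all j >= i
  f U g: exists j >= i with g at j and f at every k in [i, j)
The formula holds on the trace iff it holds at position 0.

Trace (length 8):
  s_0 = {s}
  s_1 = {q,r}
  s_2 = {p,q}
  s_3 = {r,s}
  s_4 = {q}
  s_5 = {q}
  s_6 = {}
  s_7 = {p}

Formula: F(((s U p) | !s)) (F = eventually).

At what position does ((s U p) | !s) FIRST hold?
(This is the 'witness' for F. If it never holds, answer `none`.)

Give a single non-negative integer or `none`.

s_0={s}: ((s U p) | !s)=False (s U p)=False s=True p=False !s=False
s_1={q,r}: ((s U p) | !s)=True (s U p)=False s=False p=False !s=True
s_2={p,q}: ((s U p) | !s)=True (s U p)=True s=False p=True !s=True
s_3={r,s}: ((s U p) | !s)=False (s U p)=False s=True p=False !s=False
s_4={q}: ((s U p) | !s)=True (s U p)=False s=False p=False !s=True
s_5={q}: ((s U p) | !s)=True (s U p)=False s=False p=False !s=True
s_6={}: ((s U p) | !s)=True (s U p)=False s=False p=False !s=True
s_7={p}: ((s U p) | !s)=True (s U p)=True s=False p=True !s=True
F(((s U p) | !s)) holds; first witness at position 1.

Answer: 1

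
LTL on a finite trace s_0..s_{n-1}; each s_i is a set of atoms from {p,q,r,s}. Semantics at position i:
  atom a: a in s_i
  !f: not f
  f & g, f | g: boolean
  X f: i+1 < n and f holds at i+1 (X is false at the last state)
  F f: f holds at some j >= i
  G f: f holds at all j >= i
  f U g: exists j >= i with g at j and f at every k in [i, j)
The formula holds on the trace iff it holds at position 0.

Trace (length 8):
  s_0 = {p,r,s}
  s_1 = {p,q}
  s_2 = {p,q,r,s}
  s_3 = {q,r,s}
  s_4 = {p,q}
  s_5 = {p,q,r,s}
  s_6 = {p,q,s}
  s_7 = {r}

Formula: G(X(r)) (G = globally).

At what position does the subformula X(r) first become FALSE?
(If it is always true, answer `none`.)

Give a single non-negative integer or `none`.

s_0={p,r,s}: X(r)=False r=True
s_1={p,q}: X(r)=True r=False
s_2={p,q,r,s}: X(r)=True r=True
s_3={q,r,s}: X(r)=False r=True
s_4={p,q}: X(r)=True r=False
s_5={p,q,r,s}: X(r)=False r=True
s_6={p,q,s}: X(r)=True r=False
s_7={r}: X(r)=False r=True
G(X(r)) holds globally = False
First violation at position 0.

Answer: 0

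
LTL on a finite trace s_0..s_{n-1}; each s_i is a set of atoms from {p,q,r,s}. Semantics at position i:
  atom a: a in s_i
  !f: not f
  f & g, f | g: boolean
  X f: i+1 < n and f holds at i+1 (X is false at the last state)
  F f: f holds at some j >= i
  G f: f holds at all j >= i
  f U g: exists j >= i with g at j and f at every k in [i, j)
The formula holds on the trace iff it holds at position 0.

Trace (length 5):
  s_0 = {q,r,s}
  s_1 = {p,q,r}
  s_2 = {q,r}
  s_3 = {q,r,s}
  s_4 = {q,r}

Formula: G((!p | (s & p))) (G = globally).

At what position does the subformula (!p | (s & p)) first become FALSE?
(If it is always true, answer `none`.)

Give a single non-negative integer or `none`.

Answer: 1

Derivation:
s_0={q,r,s}: (!p | (s & p))=True !p=True p=False (s & p)=False s=True
s_1={p,q,r}: (!p | (s & p))=False !p=False p=True (s & p)=False s=False
s_2={q,r}: (!p | (s & p))=True !p=True p=False (s & p)=False s=False
s_3={q,r,s}: (!p | (s & p))=True !p=True p=False (s & p)=False s=True
s_4={q,r}: (!p | (s & p))=True !p=True p=False (s & p)=False s=False
G((!p | (s & p))) holds globally = False
First violation at position 1.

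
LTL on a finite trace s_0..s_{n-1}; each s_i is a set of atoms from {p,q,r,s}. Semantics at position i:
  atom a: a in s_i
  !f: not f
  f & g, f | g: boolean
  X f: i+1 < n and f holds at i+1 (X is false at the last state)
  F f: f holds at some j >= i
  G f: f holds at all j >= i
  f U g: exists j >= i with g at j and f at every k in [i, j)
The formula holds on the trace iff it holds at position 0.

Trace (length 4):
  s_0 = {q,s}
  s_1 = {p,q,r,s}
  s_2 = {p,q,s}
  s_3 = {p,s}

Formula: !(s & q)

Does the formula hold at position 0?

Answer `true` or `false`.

Answer: false

Derivation:
s_0={q,s}: !(s & q)=False (s & q)=True s=True q=True
s_1={p,q,r,s}: !(s & q)=False (s & q)=True s=True q=True
s_2={p,q,s}: !(s & q)=False (s & q)=True s=True q=True
s_3={p,s}: !(s & q)=True (s & q)=False s=True q=False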